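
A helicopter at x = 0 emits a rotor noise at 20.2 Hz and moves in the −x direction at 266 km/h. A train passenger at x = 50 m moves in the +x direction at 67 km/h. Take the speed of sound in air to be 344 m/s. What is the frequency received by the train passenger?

266 km/h = 73.89 m/s; 67 km/h = 18.61 m/s.
The observer lies on the +x side, so the source is heading away from the observer and the observer is heading away from the source.
With source receding and observer receding, f' = f · (v − v_o)/(v + v_s).
f' = 20.2 × (344 − 18.61)/(344 + 73.89) = 20.2 × 325.39/417.89 ≈ 15.7 Hz.

15.7 Hz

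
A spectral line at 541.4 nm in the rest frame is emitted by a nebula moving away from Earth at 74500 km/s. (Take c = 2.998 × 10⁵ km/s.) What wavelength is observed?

697.8 nm

β = v/c = 74500/299800 = 0.2485.
Relativistic Doppler for wavelength: λ' = λ₀ · √((1 + β)/(1 − β)).
λ' = 541.4 × √(1.2485/0.7515) = 541.4 × 1.28893 ≈ 697.8 nm.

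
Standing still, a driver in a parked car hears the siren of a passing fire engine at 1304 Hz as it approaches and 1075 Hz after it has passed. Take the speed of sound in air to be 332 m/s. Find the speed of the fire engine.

f₁/f₂ = (v + v_s)/(v − v_s), so v_s = v · (f₁ − f₂)/(f₁ + f₂).
v_s = 332 × (1304 − 1075)/(1304 + 1075) = 332 × 229/2379 ≈ 32 m/s.

32 m/s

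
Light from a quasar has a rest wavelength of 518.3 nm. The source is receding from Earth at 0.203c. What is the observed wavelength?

636.8 nm

Relativistic Doppler for wavelength: λ' = λ₀ · √((1 + β)/(1 − β)).
λ' = 518.3 × √(1.2030/0.7970) = 518.3 × 1.22858 ≈ 636.8 nm.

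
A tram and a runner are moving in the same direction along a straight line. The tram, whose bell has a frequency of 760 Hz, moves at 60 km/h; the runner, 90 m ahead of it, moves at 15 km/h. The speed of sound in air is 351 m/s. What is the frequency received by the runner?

788 Hz

60 km/h = 16.67 m/s; 15 km/h = 4.167 m/s.
The runner is ahead, so the tram is moving toward it while the runner is moving away from the tram.
With source approaching and observer receding, f' = f · (v − v_o)/(v − v_s).
f' = 760 × (351 − 4.167)/(351 − 16.67) = 760 × 346.83/334.33 ≈ 788 Hz.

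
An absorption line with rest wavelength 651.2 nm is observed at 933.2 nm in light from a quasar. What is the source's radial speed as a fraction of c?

0.345c

λ'/λ₀ = 1.4330 > 1 (redshift), so the source is receding.
λ'/λ₀ = √((1 + β)/(1 − β)) for a receding source ⇒ β = (r² − 1)/(r² + 1) with r = λ'/λ₀.
β = (2.0536 − 1)/(2.0536 + 1) ≈ 0.345.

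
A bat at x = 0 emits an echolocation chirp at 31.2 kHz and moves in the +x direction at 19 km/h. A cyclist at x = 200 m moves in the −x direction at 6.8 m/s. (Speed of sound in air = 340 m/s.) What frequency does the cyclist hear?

19 km/h = 5.278 m/s.
The observer lies on the +x side, so the source is heading toward the observer and the observer is heading toward the source.
General Doppler shift: f' = f · (v + v_o)/(v − v_s).
f' = 31.2 × (340 + 6.8)/(340 − 5.278) = 31.2 × 346.8/334.72 ≈ 32.3 kHz.

32.3 kHz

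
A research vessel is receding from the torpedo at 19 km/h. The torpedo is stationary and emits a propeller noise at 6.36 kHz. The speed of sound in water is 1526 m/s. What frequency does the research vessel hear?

19 km/h = 5.278 m/s.
Moving observer, stationary source: f' = f · (v − v_o)/v.
f' = 6.36 × (1526 − 5.278)/1526 = 6.36 × 1520.7/1526 ≈ 6.34 kHz.

6.34 kHz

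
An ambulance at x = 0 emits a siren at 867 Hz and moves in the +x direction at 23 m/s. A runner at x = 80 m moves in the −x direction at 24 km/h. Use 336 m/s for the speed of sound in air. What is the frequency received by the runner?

24 km/h = 6.667 m/s.
The observer lies on the +x side, so the source is heading toward the observer and the observer is heading toward the source.
General Doppler shift: f' = f · (v + v_o)/(v − v_s).
f' = 867 × (336 + 6.667)/(336 − 23) = 867 × 342.67/313 ≈ 949 Hz.

949 Hz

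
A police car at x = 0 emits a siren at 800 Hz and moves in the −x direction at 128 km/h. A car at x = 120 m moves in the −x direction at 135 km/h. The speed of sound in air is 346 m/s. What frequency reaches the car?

128 km/h = 35.56 m/s; 135 km/h = 37.5 m/s.
The observer lies on the +x side, so the source is heading away from the observer and the observer is heading toward the source.
With source receding and observer approaching, f' = f · (v + v_o)/(v + v_s).
f' = 800 × (346 + 37.5)/(346 + 35.56) = 800 × 383.5/381.56 ≈ 804 Hz.

804 Hz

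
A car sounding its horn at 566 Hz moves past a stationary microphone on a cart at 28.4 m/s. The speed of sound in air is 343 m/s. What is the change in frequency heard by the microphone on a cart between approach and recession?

Approaching: f₁ = f · v/(v − v_s) = 566 × 343/314.6 ≈ 617.1 Hz.
Receding: f₂ = f · v/(v + v_s) = 566 × 343/371.4 ≈ 522.7 Hz.
Drop: f₁ − f₂ = 2f·v·v_s/(v² − v_s²) = 2 × 566 × 343 × 28.4/(343² − 28.4²) ≈ 94.4 Hz.

94.4 Hz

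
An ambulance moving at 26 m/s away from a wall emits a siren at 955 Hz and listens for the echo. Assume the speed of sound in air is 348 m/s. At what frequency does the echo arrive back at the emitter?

The wall receives the sound from a moving source: f₁ = f₀ · v/(v + v_e) = 955 × 348/374 ≈ 889 Hz.
On the return leg the ambulance is a moving observer: f₂ = f₁ · (v − v_e)/v = 889 × 322/348 ≈ 822 Hz.

822 Hz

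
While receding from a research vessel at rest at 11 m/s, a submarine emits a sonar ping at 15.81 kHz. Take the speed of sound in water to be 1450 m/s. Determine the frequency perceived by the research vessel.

15.69 kHz

With the source moving away from a stationary observer, f' = f · v/(v + v_s).
f' = 15.81 × 1450/(1450 + 11) = 15.81 × 1450/1461 ≈ 15.69 kHz.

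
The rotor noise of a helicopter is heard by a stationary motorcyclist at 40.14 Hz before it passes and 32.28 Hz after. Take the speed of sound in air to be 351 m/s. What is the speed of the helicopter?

f₁/f₂ = (v + v_s)/(v − v_s), so v_s = v · (f₁ − f₂)/(f₁ + f₂).
v_s = 351 × (40.14 − 32.28)/(40.14 + 32.28) = 351 × 7.86/72.42 ≈ 38 m/s.

38 m/s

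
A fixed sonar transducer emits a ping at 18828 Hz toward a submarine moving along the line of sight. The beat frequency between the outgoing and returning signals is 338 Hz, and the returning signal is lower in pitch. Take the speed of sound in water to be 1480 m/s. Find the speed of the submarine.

13.4 m/s

Double Doppler shift off a moving reflector: f₂ = f₀ · (v + u)/(v − u) (u > 0 toward emitter).
Returning signal is lower, so f₂ = f₀ − Δf = 18828 − 338 = 18490 Hz.
Rearranging, u = v · (f₂ − f₀)/(f₂ + f₀) = 1480 × -338/37318 ≈ -13.4 m/s.
So the submarine is moving at 13.4 m/s away from the emitter.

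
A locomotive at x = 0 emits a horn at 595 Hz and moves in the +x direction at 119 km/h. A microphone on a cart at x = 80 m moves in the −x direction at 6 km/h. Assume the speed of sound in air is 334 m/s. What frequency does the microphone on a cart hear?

664 Hz

119 km/h = 33.06 m/s; 6 km/h = 1.667 m/s.
The observer lies on the +x side, so the source is heading toward the observer and the observer is heading toward the source.
General Doppler shift: f' = f · (v + v_o)/(v − v_s).
f' = 595 × (334 + 1.667)/(334 − 33.06) = 595 × 335.67/300.94 ≈ 664 Hz.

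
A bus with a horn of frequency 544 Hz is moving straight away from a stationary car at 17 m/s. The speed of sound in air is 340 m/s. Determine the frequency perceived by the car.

Moving source, stationary observer: f' = f · v/(v + v_s) since the source is receding.
f' = 544 × 340/(340 + 17) = 544 × 340/357 ≈ 518 Hz.

518 Hz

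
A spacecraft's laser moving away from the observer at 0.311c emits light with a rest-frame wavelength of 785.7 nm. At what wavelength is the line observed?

1083.8 nm

Relativistic Doppler for wavelength: λ' = λ₀ · √((1 + β)/(1 − β)).
λ' = 785.7 × √(1.3110/0.6890) = 785.7 × 1.37940 ≈ 1083.8 nm.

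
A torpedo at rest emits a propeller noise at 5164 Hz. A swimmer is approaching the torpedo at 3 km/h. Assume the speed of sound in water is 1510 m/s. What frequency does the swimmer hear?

5167 Hz

3 km/h = 0.8333 m/s.
Only the observer moves, toward the source, so f' = f · (v + v_o)/v.
f' = 5164 × (1510 + 0.8333)/1510 = 5164 × 1510.8/1510 ≈ 5167 Hz.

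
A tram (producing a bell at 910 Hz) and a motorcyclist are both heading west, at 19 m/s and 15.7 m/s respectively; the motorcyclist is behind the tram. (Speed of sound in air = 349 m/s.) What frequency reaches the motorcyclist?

902 Hz

The motorcyclist is behind, so the tram is moving away from it while the motorcyclist is moving toward the tram.
With source receding and observer approaching, f' = f · (v + v_o)/(v + v_s).
f' = 910 × (349 + 15.7)/(349 + 19) = 910 × 364.7/368 ≈ 902 Hz.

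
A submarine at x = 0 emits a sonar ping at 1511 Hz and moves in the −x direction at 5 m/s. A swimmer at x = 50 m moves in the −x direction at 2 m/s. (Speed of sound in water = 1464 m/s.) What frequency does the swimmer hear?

1508 Hz

The observer lies on the +x side, so the source is heading away from the observer and the observer is heading toward the source.
Both move, so f' = f · (v + v_o)/(v + v_s).
f' = 1511 × (1464 + 2)/(1464 + 5) = 1511 × 1466/1469 ≈ 1508 Hz.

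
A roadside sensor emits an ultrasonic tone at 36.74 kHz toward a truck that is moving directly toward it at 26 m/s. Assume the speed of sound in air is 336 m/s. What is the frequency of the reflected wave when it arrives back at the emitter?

The truck first receives the wave as a moving observer: f₁ = f₀ · (v + u)/v = 36.74 × (336 + 26)/336 ≈ 39.6 kHz.
On reflection it acts as a source moving toward the stationary detector: f₂ = f₁ · v/(v − u) = 39.6 × 336/310 ≈ 42.9 kHz.
Equivalently f₂ = f₀ · (v + u)/(v − u).

42.9 kHz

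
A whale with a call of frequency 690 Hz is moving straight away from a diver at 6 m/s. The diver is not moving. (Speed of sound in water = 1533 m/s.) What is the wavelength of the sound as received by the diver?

Moving source, stationary observer: f' = f · v/(v + v_s) since the source is receding.
f' = 690 × 1533/(1533 + 6) ≈ 687 Hz.
λ' = v/f' = 1533/687.31 ≈ 2.23 m.

2.23 m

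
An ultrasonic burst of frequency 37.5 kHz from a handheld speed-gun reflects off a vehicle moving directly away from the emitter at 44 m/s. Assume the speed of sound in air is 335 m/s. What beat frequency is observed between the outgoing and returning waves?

The vehicle first receives the wave as a moving observer: f₁ = f₀ · (v − u)/v = 37.5 × (335 − 44)/335 ≈ 32.57 kHz.
The reflection then acts as a moving source: f₂ = f₁ · v/(v + u) ≈ 28.79 kHz.
Equivalently f₂ = f₀ · (v − u)/(v + u).
Beat frequency (with f₀ = 37500 Hz): |f₂ − f₀| = 2u·f₀/(v + u) = 2 × 44 × 37500/379 ≈ 8707 Hz.

8707 Hz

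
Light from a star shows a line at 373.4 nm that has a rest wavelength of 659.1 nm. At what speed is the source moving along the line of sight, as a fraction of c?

0.514

λ'/λ₀ = 0.5665 < 1 (blueshift), so the source is approaching.
λ'/λ₀ = √((1 − β)/(1 + β)) for an approaching source ⇒ β = (1 − r²)/(1 + r²) with r = λ'/λ₀.
β = (1 − 0.3210)/(1 + 0.3210) ≈ 0.514.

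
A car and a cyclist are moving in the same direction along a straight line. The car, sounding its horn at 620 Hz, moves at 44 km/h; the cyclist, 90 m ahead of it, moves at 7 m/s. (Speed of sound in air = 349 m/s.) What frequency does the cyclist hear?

44 km/h = 12.22 m/s.
The cyclist is ahead, so the car is moving toward it while the cyclist is moving away from the car.
General Doppler shift: f' = f · (v − v_o)/(v − v_s).
f' = 620 × (349 − 7)/(349 − 12.22) = 620 × 342/336.78 ≈ 630 Hz.

630 Hz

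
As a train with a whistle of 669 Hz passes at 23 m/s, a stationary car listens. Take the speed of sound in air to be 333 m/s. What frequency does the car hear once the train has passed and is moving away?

626 Hz

Receding: f₂ = f · v/(v + v_s) = 669 × 333/356 ≈ 626 Hz.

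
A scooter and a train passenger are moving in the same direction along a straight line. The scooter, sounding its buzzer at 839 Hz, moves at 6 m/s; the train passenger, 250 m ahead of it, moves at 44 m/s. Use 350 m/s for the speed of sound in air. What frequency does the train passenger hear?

746 Hz

The train passenger is ahead, so the scooter is moving toward it while the train passenger is moving away from the scooter.
General Doppler shift: f' = f · (v − v_o)/(v − v_s).
f' = 839 × (350 − 44)/(350 − 6) = 839 × 306/344 ≈ 746 Hz.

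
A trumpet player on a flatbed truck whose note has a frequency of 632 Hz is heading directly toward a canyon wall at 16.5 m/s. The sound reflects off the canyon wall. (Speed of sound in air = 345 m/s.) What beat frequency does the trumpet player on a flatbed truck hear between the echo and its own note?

63 Hz

The canyon wall receives the sound from a moving source: f₁ = f₀ · v/(v − v_e) = 632 × 345/328.5 ≈ 663.7 Hz.
On the return leg the trumpet player on a flatbed truck is a moving observer: f₂ = f₁ · (v + v_e)/v = 663.7 × 361.5/345 ≈ 695.5 Hz.
Beat against the emitted tone: |f₂ − f₀| = 2v_e·f₀/(v − v_e) = 2 × 16.5 × 632/328.5 ≈ 63 Hz.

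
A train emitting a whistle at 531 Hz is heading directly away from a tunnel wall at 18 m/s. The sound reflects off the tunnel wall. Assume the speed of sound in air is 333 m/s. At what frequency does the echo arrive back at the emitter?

477 Hz

The tunnel wall receives the sound from a moving source: f₁ = f₀ · v/(v + v_e) = 531 × 333/351 ≈ 504 Hz.
On the return leg the train is a moving observer: f₂ = f₁ · (v − v_e)/v = 504 × 315/333 ≈ 477 Hz.
Equivalently f₂ = f₀ · (v − v_e)/(v + v_e).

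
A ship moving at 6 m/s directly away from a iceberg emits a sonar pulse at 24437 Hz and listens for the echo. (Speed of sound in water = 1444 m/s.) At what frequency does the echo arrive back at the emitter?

24235 Hz

The iceberg receives the sound from a moving source: f₁ = f₀ · v/(v + v_e) = 24437 × 1444/1450 ≈ 24336 Hz.
On the return leg the ship is a moving observer: f₂ = f₁ · (v − v_e)/v = 24336 × 1438/1444 ≈ 24235 Hz.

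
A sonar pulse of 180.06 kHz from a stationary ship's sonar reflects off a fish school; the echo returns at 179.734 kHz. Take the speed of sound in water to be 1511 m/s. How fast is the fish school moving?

1.37 m/s

Double Doppler shift off a moving reflector: f₂ = f₀ · (v + u)/(v − u) (u > 0 toward emitter).
Rearranging, u = v · (f₂ − f₀)/(f₂ + f₀) = 1511 × -0.326/359.794 ≈ -1.37 m/s.
So the fish school is moving at 1.37 m/s away from the emitter.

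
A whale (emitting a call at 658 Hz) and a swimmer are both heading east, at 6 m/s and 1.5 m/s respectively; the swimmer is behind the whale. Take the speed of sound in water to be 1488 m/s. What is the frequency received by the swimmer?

The swimmer is behind, so the whale is moving away from it while the swimmer is moving toward the whale.
With source receding and observer approaching, f' = f · (v + v_o)/(v + v_s).
f' = 658 × (1488 + 1.5)/(1488 + 6) = 658 × 1489.5/1494 ≈ 656 Hz.

656 Hz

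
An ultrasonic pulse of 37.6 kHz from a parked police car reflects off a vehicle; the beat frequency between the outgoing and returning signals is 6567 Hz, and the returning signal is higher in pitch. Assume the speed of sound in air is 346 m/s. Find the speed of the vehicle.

28 m/s

Double Doppler shift off a moving reflector: f₂ = f₀ · (v + u)/(v − u) (u > 0 toward emitter).
Returning signal is higher, so f₂ = f₀ + Δf = 37600 + 6567 = 44167 Hz.
Rearranging, u = v · (f₂ − f₀)/(f₂ + f₀) = 346 × 6567/81767 ≈ 28 m/s.
So the vehicle is moving at 28 m/s toward the emitter.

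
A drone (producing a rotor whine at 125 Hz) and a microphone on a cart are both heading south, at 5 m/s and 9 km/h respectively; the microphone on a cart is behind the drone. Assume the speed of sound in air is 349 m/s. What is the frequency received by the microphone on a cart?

9 km/h = 2.5 m/s.
The microphone on a cart is behind, so the drone is moving away from it while the microphone on a cart is moving toward the drone.
With source receding and observer approaching, f' = f · (v + v_o)/(v + v_s).
f' = 125 × (349 + 2.5)/(349 + 5) = 125 × 351.5/354 ≈ 124 Hz.

124 Hz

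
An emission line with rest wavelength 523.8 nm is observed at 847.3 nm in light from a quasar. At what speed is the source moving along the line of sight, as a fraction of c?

λ'/λ₀ = 1.6176 > 1 (redshift), so the source is receding.
λ'/λ₀ = √((1 + β)/(1 − β)) for a receding source ⇒ β = (r² − 1)/(r² + 1) with r = λ'/λ₀.
β = (2.6166 − 1)/(2.6166 + 1) ≈ 0.447.

0.447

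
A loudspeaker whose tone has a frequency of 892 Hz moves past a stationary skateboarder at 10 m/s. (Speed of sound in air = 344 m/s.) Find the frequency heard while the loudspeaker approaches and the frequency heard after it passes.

919 Hz approaching; 867 Hz receding

Approaching: f₁ = f · v/(v − v_s) = 892 × 344/334 ≈ 919 Hz.
Receding: f₂ = f · v/(v + v_s) = 892 × 344/354 ≈ 867 Hz.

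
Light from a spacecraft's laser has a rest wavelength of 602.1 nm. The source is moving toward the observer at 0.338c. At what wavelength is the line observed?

Relativistic Doppler for wavelength: λ' = λ₀ · √((1 − β)/(1 + β)).
λ' = 602.1 × √(0.6620/1.3380) = 602.1 × 0.70340 ≈ 423.5 nm.

423.5 nm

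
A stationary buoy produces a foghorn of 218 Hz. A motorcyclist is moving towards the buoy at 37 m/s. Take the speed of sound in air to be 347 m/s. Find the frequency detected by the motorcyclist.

Only the observer moves, toward the source, so f' = f · (v + v_o)/v.
f' = 218 × (347 + 37)/347 = 218 × 384/347 ≈ 241 Hz.

241 Hz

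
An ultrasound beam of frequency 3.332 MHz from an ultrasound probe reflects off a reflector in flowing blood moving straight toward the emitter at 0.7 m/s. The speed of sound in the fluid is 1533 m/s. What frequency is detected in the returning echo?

At the reflector in flowing blood (a moving observer), f₁ = f₀ · (v + u)/v = 3.332 × 1533.7/1533 ≈ 3.334 MHz.
On reflection it acts as a source moving toward the stationary detector: f₂ = f₁ · v/(v − u) = 3.334 × 1533/1532.3 ≈ 3.335 MHz.
Equivalently f₂ = f₀ · (v + u)/(v − u).

3.335 MHz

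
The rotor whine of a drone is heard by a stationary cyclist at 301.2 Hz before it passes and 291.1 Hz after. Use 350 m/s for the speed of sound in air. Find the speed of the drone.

f₁/f₂ = (v + v_s)/(v − v_s), so v_s = v · (f₁ − f₂)/(f₁ + f₂).
v_s = 350 × (301.2 − 291.1)/(301.2 + 291.1) = 350 × 10.1/592.3 ≈ 6.0 m/s.

6.0 m/s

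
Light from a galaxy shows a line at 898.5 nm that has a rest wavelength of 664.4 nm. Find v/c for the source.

λ'/λ₀ = 1.3523 > 1 (redshift), so the source is receding.
λ'/λ₀ = √((1 + β)/(1 − β)) for a receding source ⇒ β = (r² − 1)/(r² + 1) with r = λ'/λ₀.
β = (1.8288 − 1)/(1.8288 + 1) ≈ 0.293.

0.293c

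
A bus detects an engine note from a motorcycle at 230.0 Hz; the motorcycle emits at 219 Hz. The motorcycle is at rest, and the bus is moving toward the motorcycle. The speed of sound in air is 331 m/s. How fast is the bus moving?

f' = f · (v + v_o)/v ⇒ v_o = v · |f'/f − 1|.
v_o = 331 × |230.0/219 − 1| = 331 × 0.05023 ≈ 16.6 m/s.

16.6 m/s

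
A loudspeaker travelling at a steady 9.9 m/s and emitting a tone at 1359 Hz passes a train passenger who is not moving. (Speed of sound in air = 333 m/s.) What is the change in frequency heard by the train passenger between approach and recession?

Approaching: f₁ = f · v/(v − v_s) = 1359 × 333/323.1 ≈ 1400.6 Hz.
Receding: f₂ = f · v/(v + v_s) = 1359 × 333/342.9 ≈ 1319.8 Hz.
Drop: f₁ − f₂ = 2f·v·v_s/(v² − v_s²) = 2 × 1359 × 333 × 9.9/(333² − 9.9²) ≈ 80.9 Hz.

80.9 Hz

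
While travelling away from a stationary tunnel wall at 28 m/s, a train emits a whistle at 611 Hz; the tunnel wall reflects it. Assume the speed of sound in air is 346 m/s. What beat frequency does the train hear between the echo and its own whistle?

91 Hz

The tunnel wall receives the sound from a moving source: f₁ = f₀ · v/(v + v_e) = 611 × 346/374 ≈ 565.3 Hz.
On the return leg the train is a moving observer: f₂ = f₁ · (v − v_e)/v = 565.3 × 318/346 ≈ 519.5 Hz.
Beat against the emitted tone: |f₂ − f₀| = 2v_e·f₀/(v + v_e) = 2 × 28 × 611/374 ≈ 91 Hz.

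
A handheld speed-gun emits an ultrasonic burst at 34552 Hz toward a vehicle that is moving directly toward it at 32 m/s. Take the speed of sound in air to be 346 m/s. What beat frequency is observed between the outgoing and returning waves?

7042 Hz

At the vehicle (a moving observer), f₁ = f₀ · (v + u)/v = 34552 × 378/346 ≈ 37748 Hz.
The reflection then acts as a moving source: f₂ = f₁ · v/(v − u) ≈ 41594 Hz.
Equivalently f₂ = f₀ · (v + u)/(v − u).
Beat frequency: |f₂ − f₀| = 2u·f₀/(v − u) = 2 × 32 × 34552/314 ≈ 7042 Hz.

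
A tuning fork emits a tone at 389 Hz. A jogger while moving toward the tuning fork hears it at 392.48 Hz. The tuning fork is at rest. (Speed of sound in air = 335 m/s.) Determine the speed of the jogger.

3.00 m/s

f' = f · (v + v_o)/v ⇒ v_o = v · |f'/f − 1|.
v_o = 335 × |392.48/389 − 1| = 335 × 0.008946 ≈ 3.00 m/s.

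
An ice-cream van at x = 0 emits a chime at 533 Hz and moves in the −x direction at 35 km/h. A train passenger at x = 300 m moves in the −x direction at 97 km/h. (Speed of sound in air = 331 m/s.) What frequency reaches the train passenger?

560 Hz

35 km/h = 9.722 m/s; 97 km/h = 26.94 m/s.
The observer lies on the +x side, so the source is heading away from the observer and the observer is heading toward the source.
General Doppler shift: f' = f · (v + v_o)/(v + v_s).
f' = 533 × (331 + 26.94)/(331 + 9.722) = 533 × 357.94/340.72 ≈ 560 Hz.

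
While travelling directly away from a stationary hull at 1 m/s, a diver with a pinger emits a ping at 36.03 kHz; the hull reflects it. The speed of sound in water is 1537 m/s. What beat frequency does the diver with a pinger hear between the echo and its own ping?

The hull receives the sound from a moving source: f₁ = f₀ · v/(v + v_e) = 36.03 × 1537/1538 ≈ 36.0066 kHz.
On the return leg the diver with a pinger is a moving observer: f₂ = f₁ · (v − v_e)/v = 36.0066 × 1536/1537 ≈ 35.9831 kHz.
Equivalently f₂ = f₀ · (v − v_e)/(v + v_e).
Beat against the emitted tone (with f₀ = 36030 Hz): |f₂ − f₀| = 2v_e·f₀/(v + v_e) = 2 × 1 × 36030/1538 ≈ 46.9 Hz.

46.9 Hz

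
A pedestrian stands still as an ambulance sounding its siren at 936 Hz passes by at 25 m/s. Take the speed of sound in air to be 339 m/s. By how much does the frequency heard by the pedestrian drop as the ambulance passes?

Approaching: f₁ = f · v/(v − v_s) = 936 × 339/314 ≈ 1011 Hz.
Receding: f₂ = f · v/(v + v_s) = 936 × 339/364 ≈ 872 Hz.
Drop: f₁ − f₂ = 2f·v·v_s/(v² − v_s²) = 2 × 936 × 339 × 25/(339² − 25²) ≈ 139 Hz.

139 Hz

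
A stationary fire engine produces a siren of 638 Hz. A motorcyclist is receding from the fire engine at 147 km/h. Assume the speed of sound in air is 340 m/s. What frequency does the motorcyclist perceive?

561 Hz

147 km/h = 40.83 m/s.
Moving observer, stationary source: f' = f · (v − v_o)/v.
f' = 638 × (340 − 40.83)/340 = 638 × 299.17/340 ≈ 561 Hz.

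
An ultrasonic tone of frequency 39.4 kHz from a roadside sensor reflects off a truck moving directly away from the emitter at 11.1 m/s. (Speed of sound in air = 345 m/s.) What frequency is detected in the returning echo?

36.9 kHz

The truck first receives the wave as a moving observer: f₁ = f₀ · (v − u)/v = 39.4 × (345 − 11.1)/345 ≈ 38.1 kHz.
On reflection it acts as a source moving away from the stationary detector: f₂ = f₁ · v/(v + u) = 38.1 × 345/356.1 ≈ 36.9 kHz.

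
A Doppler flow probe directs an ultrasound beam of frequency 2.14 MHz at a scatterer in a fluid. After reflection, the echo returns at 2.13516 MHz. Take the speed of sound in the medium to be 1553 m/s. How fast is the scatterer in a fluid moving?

Double Doppler shift off a moving reflector: f₂ = f₀ · (v + u)/(v − u) (u > 0 toward emitter).
Rearranging, u = v · (f₂ − f₀)/(f₂ + f₀) = 1553 × -0.00484/4.27516 ≈ -1.76 m/s.
So the scatterer in a fluid is moving at 1.76 m/s away from the emitter.

1.76 m/s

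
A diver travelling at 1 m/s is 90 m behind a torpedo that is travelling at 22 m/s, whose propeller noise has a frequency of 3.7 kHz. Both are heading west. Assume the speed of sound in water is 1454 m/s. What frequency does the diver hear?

3.65 kHz

The diver is behind, so the torpedo is moving away from it while the diver is moving toward the torpedo.
Both move, so f' = f · (v + v_o)/(v + v_s).
f' = 3.7 × (1454 + 1)/(1454 + 22) = 3.7 × 1455/1476 ≈ 3.65 kHz.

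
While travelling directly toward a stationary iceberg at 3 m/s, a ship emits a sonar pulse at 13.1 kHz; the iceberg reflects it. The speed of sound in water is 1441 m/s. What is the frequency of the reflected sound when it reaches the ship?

13.15 kHz

The iceberg receives the sound from a moving source: f₁ = f₀ · v/(v − v_e) = 13.1 × 1441/1438 ≈ 13.13 kHz.
On the return leg the ship is a moving observer: f₂ = f₁ · (v + v_e)/v = 13.13 × 1444/1441 ≈ 13.15 kHz.
Equivalently f₂ = f₀ · (v + v_e)/(v − v_e).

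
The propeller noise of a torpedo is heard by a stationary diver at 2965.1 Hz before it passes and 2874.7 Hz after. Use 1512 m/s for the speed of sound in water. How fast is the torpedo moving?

f₁/f₂ = (v + v_s)/(v − v_s), so v_s = v · (f₁ − f₂)/(f₁ + f₂).
v_s = 1512 × (2965.1 − 2874.7)/(2965.1 + 2874.7) = 1512 × 90.4/5839.8 ≈ 23.4 m/s.

23.4 m/s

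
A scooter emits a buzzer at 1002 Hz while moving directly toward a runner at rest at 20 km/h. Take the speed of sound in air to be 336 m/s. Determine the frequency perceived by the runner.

1019 Hz

20 km/h = 5.556 m/s.
With the source moving toward a stationary observer, f' = f · v/(v − v_s).
f' = 1002 × 336/(336 − 5.556) = 1002 × 336/330.4 ≈ 1019 Hz.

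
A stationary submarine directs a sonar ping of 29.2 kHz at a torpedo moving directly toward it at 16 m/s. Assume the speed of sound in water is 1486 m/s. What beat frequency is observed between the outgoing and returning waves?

636 Hz

The torpedo first receives the wave as a moving observer: f₁ = f₀ · (v + u)/v = 29.2 × (1486 + 16)/1486 ≈ 29.514 kHz.
The reflection then acts as a moving source: f₂ = f₁ · v/(v − u) ≈ 29.836 kHz.
Equivalently f₂ = f₀ · (v + u)/(v − u).
Beat frequency (with f₀ = 29200 Hz): |f₂ − f₀| = 2u·f₀/(v − u) = 2 × 16 × 29200/1470 ≈ 636 Hz.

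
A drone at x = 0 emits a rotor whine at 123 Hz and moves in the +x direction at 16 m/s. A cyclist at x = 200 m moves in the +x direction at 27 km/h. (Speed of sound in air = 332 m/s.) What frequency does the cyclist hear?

27 km/h = 7.5 m/s.
The observer lies on the +x side, so the source is heading toward the observer and the observer is heading away from the source.
General Doppler shift: f' = f · (v − v_o)/(v − v_s).
f' = 123 × (332 − 7.5)/(332 − 16) = 123 × 324.5/316 ≈ 126 Hz.

126 Hz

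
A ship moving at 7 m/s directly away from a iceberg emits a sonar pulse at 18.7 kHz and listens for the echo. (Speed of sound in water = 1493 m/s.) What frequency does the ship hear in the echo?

The iceberg receives the sound from a moving source: f₁ = f₀ · v/(v + v_e) = 18.7 × 1493/1500 ≈ 18.61 kHz.
On the return leg the ship is a moving observer: f₂ = f₁ · (v − v_e)/v = 18.61 × 1486/1493 ≈ 18.53 kHz.

18.53 kHz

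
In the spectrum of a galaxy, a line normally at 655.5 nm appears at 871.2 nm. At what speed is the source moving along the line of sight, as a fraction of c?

λ'/λ₀ = 1.3291 > 1 (redshift), so the source is receding.
λ'/λ₀ = √((1 + β)/(1 − β)) for a receding source ⇒ β = (r² − 1)/(r² + 1) with r = λ'/λ₀.
β = (1.7664 − 1)/(1.7664 + 1) ≈ 0.277.

0.277c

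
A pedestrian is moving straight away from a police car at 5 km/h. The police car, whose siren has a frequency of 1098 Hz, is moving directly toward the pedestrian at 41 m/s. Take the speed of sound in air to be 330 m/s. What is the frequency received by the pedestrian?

5 km/h = 1.389 m/s.
Both move, so f' = f · (v − v_o)/(v − v_s).
f' = 1098 × (330 − 1.389)/(330 − 41) = 1098 × 328.61/289 ≈ 1248 Hz.

1248 Hz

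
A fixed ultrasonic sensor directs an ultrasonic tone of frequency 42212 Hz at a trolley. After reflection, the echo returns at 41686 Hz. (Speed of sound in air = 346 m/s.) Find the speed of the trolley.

Double Doppler shift off a moving reflector: f₂ = f₀ · (v + u)/(v − u) (u > 0 toward emitter).
Rearranging, u = v · (f₂ − f₀)/(f₂ + f₀) = 346 × -526/83898 ≈ -2.17 m/s.
So the trolley is moving at 2.17 m/s away from the emitter.

2.17 m/s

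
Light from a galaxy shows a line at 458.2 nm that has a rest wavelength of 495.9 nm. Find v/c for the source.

λ'/λ₀ = 0.9240 < 1 (blueshift), so the source is approaching.
λ'/λ₀ = √((1 − β)/(1 + β)) for an approaching source ⇒ β = (1 − r²)/(1 + r²) with r = λ'/λ₀.
β = (1 − 0.8537)/(1 + 0.8537) ≈ 0.079.

0.079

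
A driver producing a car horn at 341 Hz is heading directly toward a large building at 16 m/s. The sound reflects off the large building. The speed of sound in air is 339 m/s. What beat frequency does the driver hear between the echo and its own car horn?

33.8 Hz

The large building receives the sound from a moving source: f₁ = f₀ · v/(v − v_e) = 341 × 339/323 ≈ 357.9 Hz.
On the return leg the driver is a moving observer: f₂ = f₁ · (v + v_e)/v = 357.9 × 355/339 ≈ 374.8 Hz.
Equivalently f₂ = f₀ · (v + v_e)/(v − v_e).
Beat against the emitted tone: |f₂ − f₀| = 2v_e·f₀/(v − v_e) = 2 × 16 × 341/323 ≈ 33.8 Hz.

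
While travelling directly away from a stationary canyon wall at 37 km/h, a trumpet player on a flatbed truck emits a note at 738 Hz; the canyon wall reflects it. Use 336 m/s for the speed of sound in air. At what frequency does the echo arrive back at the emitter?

37 km/h = 10.28 m/s.
The canyon wall receives the sound from a moving source: f₁ = f₀ · v/(v + v_e) = 738 × 336/346.28 ≈ 716 Hz.
On the return leg the trumpet player on a flatbed truck is a moving observer: f₂ = f₁ · (v − v_e)/v = 716 × 325.72/336 ≈ 694 Hz.

694 Hz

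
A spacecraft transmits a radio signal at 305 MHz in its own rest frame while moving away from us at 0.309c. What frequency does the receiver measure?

Relativistic Doppler for frequency: f' = f₀ · √((1 − β)/(1 + β)).
f' = 305 × √(0.6910/1.3090) = 305 × 0.72656 ≈ 221.6 MHz.

221.6 MHz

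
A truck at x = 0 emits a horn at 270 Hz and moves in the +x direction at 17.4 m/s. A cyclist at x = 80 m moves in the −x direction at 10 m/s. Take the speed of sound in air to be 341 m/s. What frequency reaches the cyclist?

The observer lies on the +x side, so the source is heading toward the observer and the observer is heading toward the source.
General Doppler shift: f' = f · (v + v_o)/(v − v_s).
f' = 270 × (341 + 10)/(341 − 17.4) = 270 × 351/323.6 ≈ 293 Hz.

293 Hz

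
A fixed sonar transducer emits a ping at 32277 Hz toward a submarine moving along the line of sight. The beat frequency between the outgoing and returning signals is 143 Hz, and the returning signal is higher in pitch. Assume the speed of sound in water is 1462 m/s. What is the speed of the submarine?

Double Doppler shift off a moving reflector: f₂ = f₀ · (v + u)/(v − u) (u > 0 toward emitter).
Returning signal is higher, so f₂ = f₀ + Δf = 32277 + 143 = 32420 Hz.
Rearranging, u = v · (f₂ − f₀)/(f₂ + f₀) = 1462 × 143/64697 ≈ 3.2 m/s.
So the submarine is moving at 3.2 m/s toward the emitter.

3.2 m/s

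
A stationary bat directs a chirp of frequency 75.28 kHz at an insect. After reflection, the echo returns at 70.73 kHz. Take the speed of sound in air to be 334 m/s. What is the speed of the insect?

Double Doppler shift off a moving reflector: f₂ = f₀ · (v + u)/(v − u) (u > 0 toward emitter).
Rearranging, u = v · (f₂ − f₀)/(f₂ + f₀) = 334 × -4.55/146.01 ≈ -10.4 m/s.
So the insect is moving at 10.4 m/s away from the emitter.

10.4 m/s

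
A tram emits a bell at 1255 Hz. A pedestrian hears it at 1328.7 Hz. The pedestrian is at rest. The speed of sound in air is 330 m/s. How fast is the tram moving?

18.3 m/s

f' > f, so the tram is approaching.
f' = f · v/(v − v_s) ⇒ v_s = v · |1 − f/f'|.
v_s = 330 × |1 − 1255/1328.7| = 330 × 0.05547 ≈ 18.3 m/s.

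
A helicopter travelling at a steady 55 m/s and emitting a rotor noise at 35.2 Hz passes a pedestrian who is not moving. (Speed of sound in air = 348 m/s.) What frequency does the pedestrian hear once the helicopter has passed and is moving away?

Receding: f₂ = f · v/(v + v_s) = 35.2 × 348/403 ≈ 30.4 Hz.

30.4 Hz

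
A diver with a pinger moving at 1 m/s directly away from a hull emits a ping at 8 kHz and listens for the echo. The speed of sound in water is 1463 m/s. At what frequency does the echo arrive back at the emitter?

7.99 kHz

The hull receives the sound from a moving source: f₁ = f₀ · v/(v + v_e) = 8 × 1463/1464 ≈ 7.99 kHz.
On the return leg the diver with a pinger is a moving observer: f₂ = f₁ · (v − v_e)/v = 7.99 × 1462/1463 ≈ 7.99 kHz.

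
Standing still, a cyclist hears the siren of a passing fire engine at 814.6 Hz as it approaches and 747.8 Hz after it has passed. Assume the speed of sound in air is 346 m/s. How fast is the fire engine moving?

f₁/f₂ = (v + v_s)/(v − v_s), so v_s = v · (f₁ − f₂)/(f₁ + f₂).
v_s = 346 × (814.6 − 747.8)/(814.6 + 747.8) = 346 × 66.8/1562.4 ≈ 14.8 m/s.

14.8 m/s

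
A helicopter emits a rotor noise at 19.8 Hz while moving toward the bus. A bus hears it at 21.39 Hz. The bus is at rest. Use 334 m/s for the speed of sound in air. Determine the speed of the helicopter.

24.8 m/s

f' = f · v/(v − v_s) ⇒ v_s = v · |1 − f/f'|.
v_s = 334 × |1 − 19.8/21.39| = 334 × 0.07433 ≈ 24.8 m/s.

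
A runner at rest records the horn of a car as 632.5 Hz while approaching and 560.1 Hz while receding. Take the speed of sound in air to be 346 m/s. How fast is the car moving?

21.0 m/s

f₁/f₂ = (v + v_s)/(v − v_s), so v_s = v · (f₁ − f₂)/(f₁ + f₂).
v_s = 346 × (632.5 − 560.1)/(632.5 + 560.1) = 346 × 72.4/1192.6 ≈ 21.0 m/s.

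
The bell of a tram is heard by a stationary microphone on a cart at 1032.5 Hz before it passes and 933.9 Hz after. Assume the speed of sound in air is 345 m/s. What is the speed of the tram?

17.3 m/s

f₁/f₂ = (v + v_s)/(v − v_s), so v_s = v · (f₁ − f₂)/(f₁ + f₂).
v_s = 345 × (1032.5 − 933.9)/(1032.5 + 933.9) = 345 × 98.6/1966.4 ≈ 17.3 m/s.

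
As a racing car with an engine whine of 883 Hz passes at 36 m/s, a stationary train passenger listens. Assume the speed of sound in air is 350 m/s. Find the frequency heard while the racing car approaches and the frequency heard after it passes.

984 Hz approaching; 801 Hz receding

Approaching: f₁ = f · v/(v − v_s) = 883 × 350/314 ≈ 984 Hz.
Receding: f₂ = f · v/(v + v_s) = 883 × 350/386 ≈ 801 Hz.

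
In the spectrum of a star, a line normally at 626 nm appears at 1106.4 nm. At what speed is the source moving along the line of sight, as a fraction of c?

λ'/λ₀ = 1.7674 > 1 (redshift), so the source is receding.
λ'/λ₀ = √((1 + β)/(1 − β)) for a receding source ⇒ β = (r² − 1)/(r² + 1) with r = λ'/λ₀.
β = (3.1237 − 1)/(3.1237 + 1) ≈ 0.515.

0.515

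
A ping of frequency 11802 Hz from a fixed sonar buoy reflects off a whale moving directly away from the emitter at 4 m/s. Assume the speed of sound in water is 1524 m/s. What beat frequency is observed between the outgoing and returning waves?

At the whale (a moving observer), f₁ = f₀ · (v − u)/v = 11802 × 1520/1524 ≈ 11771.0 Hz.
The reflection then acts as a moving source: f₂ = f₁ · v/(v + u) ≈ 11740.2 Hz.
Equivalently f₂ = f₀ · (v − u)/(v + u).
Beat frequency: |f₂ − f₀| = 2u·f₀/(v + u) = 2 × 4 × 11802/1528 ≈ 62 Hz.

62 Hz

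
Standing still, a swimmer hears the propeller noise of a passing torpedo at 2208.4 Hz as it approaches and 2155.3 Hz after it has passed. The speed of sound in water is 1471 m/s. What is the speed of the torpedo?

17.9 m/s

f₁/f₂ = (v + v_s)/(v − v_s), so v_s = v · (f₁ − f₂)/(f₁ + f₂).
v_s = 1471 × (2208.4 − 2155.3)/(2208.4 + 2155.3) = 1471 × 53.1/4363.7 ≈ 17.9 m/s.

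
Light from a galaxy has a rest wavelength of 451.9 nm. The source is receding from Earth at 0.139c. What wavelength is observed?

519.8 nm

Relativistic Doppler for wavelength: λ' = λ₀ · √((1 + β)/(1 − β)).
λ' = 451.9 × √(1.1390/0.8610) = 451.9 × 1.15017 ≈ 519.8 nm.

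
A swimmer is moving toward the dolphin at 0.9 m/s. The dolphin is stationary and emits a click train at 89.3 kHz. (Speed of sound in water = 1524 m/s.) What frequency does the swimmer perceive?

89.4 kHz

Moving observer, stationary source: f' = f · (v + v_o)/v.
f' = 89.3 × (1524 + 0.9)/1524 = 89.3 × 1524.9/1524 ≈ 89.4 kHz.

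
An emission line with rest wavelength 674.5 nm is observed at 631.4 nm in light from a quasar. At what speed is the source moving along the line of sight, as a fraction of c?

λ'/λ₀ = 0.9361 < 1 (blueshift), so the source is approaching.
λ'/λ₀ = √((1 − β)/(1 + β)) for an approaching source ⇒ β = (1 − r²)/(1 + r²) with r = λ'/λ₀.
β = (1 − 0.8763)/(1 + 0.8763) ≈ 0.066.

0.066c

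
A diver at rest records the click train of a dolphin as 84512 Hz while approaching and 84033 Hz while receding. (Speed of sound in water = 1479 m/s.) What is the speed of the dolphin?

4.2 m/s

f₁/f₂ = (v + v_s)/(v − v_s), so v_s = v · (f₁ − f₂)/(f₁ + f₂).
v_s = 1479 × (84512 − 84033)/(84512 + 84033) = 1479 × 479/168545 ≈ 4.2 m/s.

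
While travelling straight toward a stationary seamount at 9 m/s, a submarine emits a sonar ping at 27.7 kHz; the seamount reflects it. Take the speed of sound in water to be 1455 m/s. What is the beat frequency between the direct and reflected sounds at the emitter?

345 Hz

The seamount receives the sound from a moving source: f₁ = f₀ · v/(v − v_e) = 27.7 × 1455/1446 ≈ 27.872 kHz.
On the return leg the submarine is a moving observer: f₂ = f₁ · (v + v_e)/v = 27.872 × 1464/1455 ≈ 28.045 kHz.
Equivalently f₂ = f₀ · (v + v_e)/(v − v_e).
Beat against the emitted tone (with f₀ = 27700 Hz): |f₂ − f₀| = 2v_e·f₀/(v − v_e) = 2 × 9 × 27700/1446 ≈ 345 Hz.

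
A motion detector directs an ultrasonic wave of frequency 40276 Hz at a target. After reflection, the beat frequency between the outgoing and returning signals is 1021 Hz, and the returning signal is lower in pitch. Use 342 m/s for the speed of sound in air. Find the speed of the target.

4.4 m/s

Double Doppler shift off a moving reflector: f₂ = f₀ · (v + u)/(v − u) (u > 0 toward emitter).
Returning signal is lower, so f₂ = f₀ − Δf = 40276 − 1021 = 39255 Hz.
Rearranging, u = v · (f₂ − f₀)/(f₂ + f₀) = 342 × -1021/79531 ≈ -4.4 m/s.
So the target is moving at 4.4 m/s away from the emitter.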